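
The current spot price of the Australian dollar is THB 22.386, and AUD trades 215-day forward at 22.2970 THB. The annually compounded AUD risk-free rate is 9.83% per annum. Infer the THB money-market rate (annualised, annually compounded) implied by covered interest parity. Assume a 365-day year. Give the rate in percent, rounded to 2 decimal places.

T = 215/365 years.
F/S = 22.297/22.386 = 0.9960243 = (growth of THB) / (growth of AUD).
AUD growth factor: (1 + 0.0983)^(215/365) = 1.0567843.
That pins the THB growth at 1.0525828.
r = 1.0525828^(365/215) − 1 = 0.090897 → 9.09%.

9.09%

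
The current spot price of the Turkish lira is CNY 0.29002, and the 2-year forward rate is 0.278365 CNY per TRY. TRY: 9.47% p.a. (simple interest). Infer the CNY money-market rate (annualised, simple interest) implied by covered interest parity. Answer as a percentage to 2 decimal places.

7.08%

T = 2 years.
CIP gives F = S · g_CNY/g_TRY, so g_CNY/g_TRY = 0.278365/0.29002 = 0.9598131.
The TRY side grows by 1 + 0.0947×2 = 1.189400.
That pins the CNY growth at 1.1416017.
(1.1416017 − 1)/T = 0.070801, i.e. 7.08%.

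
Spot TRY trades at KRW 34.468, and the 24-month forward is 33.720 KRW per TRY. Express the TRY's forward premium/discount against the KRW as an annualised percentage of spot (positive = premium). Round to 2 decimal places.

-1.09%

T = 2 years.
Period premium: (33.720 − 34.468)/34.468 = -0.0217013.
Per annum: -0.0217013 / 2 = -0.010851 = -1.09%.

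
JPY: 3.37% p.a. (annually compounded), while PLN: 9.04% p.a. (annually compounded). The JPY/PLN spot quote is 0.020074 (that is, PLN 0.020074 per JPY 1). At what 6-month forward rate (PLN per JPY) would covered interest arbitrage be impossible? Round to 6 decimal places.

T = 6/12 years.
PLN accumulates by (1 + 0.0904)^(6/12) = 1.0442222.
Growth of 1 JPY over T: (1 + 0.0337)^(6/12) = 1.0167104.
So F = 0.020074 × 1.0442222 / 1.0167104 = 0.02061719 (PLN/JPY).

0.020617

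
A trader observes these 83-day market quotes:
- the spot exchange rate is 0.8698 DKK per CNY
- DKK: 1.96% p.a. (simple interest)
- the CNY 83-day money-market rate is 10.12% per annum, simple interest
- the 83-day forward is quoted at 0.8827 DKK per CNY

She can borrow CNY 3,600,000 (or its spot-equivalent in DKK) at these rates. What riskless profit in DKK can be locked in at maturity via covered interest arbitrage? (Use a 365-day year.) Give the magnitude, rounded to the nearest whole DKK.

DKK 105,612

T = 83/365 years.
Invest the CNY and cover forward: 3,600,000 × 1.023012603 × 0.8827 = DKK 3,250,847.61.
Convert at spot and invest in DKK: 3,600,000 × 0.8698 × 1.004456986 = DKK 3,145,236.07.
The quoted forward overvalues CNY, so borrow DKK, buy CNY at spot, deposit the CNY at 10.12%, and sell the proceeds forward at 0.8827.
Arbitrage profit = |3,250,847.61 − 3,145,236.07| = DKK 105,612.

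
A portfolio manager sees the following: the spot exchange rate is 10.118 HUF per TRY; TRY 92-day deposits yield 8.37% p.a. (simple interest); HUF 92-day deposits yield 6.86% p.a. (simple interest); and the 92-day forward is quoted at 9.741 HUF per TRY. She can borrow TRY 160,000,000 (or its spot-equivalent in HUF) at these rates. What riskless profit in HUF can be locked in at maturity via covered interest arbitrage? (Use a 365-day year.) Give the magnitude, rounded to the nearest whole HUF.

T = 92/365 years.
Route A — deposit TRY, sell forward: 160,000,000 × 1.021096986301 × 9.741 = HUF 1,591,440,918.97.
Route B — convert at spot, deposit HUF: 160,000,000 × 10.118 × 1.017290958904 = HUF 1,646,871,987.55.
The quoted forward undervalues TRY, so borrow TRY, convert to HUF at spot, deposit the HUF at 6.86%, and buy TRY forward at 9.741 to cover the loan.
Arbitrage profit = |1,591,440,918.97 − 1,646,871,987.55| = HUF 55,431,069.

HUF 55,431,069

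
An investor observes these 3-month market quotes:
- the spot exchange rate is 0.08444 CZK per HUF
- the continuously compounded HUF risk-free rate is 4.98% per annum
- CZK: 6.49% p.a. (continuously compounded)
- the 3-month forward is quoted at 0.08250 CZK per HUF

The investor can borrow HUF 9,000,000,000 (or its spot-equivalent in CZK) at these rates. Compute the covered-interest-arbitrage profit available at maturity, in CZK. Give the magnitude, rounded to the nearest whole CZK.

T = 3/12 years.
Invest the HUF and cover forward: 9,000,000,000 × 1.01252782388 × 0.08250 = CZK 751,801,909.23.
Convert at spot and invest in CZK: 9,000,000,000 × 0.08444 × 1.01635734008 = CZK 772,390,924.17.
The quoted forward undervalues HUF, so borrow HUF, convert to CZK at spot, deposit the CZK at 6.49%, and buy HUF forward at 0.08250 to cover the loan.
The gap between the two covered legs is CZK 20,589,015.

CZK 20,589,015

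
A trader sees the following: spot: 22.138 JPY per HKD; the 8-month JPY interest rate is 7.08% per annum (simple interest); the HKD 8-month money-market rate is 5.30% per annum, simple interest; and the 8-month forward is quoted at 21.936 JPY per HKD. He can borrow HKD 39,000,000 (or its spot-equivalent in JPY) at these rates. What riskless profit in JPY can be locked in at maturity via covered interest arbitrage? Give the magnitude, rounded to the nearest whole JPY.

JPY 18,401,822

T = 8/12 years.
Keep in HKD, deliver into the forward: 39,000,000·1.03533333333·21.936 = JPY 885,731,808.00.
Swap to JPY now, deposit: 39,000,000·22.138·1.047200 = JPY 904,133,630.40.
The quoted forward undervalues HKD, so borrow HKD, convert to JPY at spot, deposit the JPY at 7.08%, and buy HKD forward at 21.936 to cover the loan.
Arbitrage profit = |885,731,808.00 − 904,133,630.40| = JPY 18,401,822.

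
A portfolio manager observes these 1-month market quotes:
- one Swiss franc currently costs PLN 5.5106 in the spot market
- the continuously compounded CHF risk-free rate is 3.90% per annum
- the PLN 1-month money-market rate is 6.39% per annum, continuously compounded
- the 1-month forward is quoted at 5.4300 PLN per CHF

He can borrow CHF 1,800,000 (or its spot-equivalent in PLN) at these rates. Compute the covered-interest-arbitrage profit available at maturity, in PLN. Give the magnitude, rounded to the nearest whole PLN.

PLN 166,223

T = 1/12 years.
Invest the CHF and cover forward: 1,800,000 × 1.003255287 × 5.4300 = PLN 9,805,817.18.
Convert at spot and invest in PLN: 1,800,000 × 5.5106 × 1.005339203 = PLN 9,972,039.98.
The quoted forward undervalues CHF, so borrow CHF, convert to PLN at spot, deposit the PLN at 6.39%, and buy CHF forward at 5.4300 to cover the loan.
Profit = 9,972,039.98 − 9,805,817.18 = PLN 166,223.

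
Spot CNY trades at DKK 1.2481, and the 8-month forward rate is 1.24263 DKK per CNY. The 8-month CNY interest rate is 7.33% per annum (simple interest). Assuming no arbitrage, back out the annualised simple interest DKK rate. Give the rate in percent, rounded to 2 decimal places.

6.64%

T = 8/12 years.
CIP gives F = S · g_DKK/g_CNY, so g_DKK/g_CNY = 1.24263/1.2481 = 0.9956173.
The CNY side grows by 1 + 0.0733×8/12 = 1.0488667.
So the DKK growth factor = 1.0442698.
(1.0442698 − 1)/T = 0.066405, i.e. 6.64%.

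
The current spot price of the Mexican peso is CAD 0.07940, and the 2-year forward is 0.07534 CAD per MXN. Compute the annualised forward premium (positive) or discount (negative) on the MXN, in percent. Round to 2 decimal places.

-2.56%

T = 2 years.
MXN trades forward at -5.11335% vs spot over the period.
×(1/T) gives -2.56% p.a.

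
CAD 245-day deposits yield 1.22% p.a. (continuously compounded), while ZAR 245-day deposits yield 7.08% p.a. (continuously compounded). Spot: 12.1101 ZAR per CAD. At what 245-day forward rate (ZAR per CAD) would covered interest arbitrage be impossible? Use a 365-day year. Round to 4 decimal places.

T = 245/365 years.
ZAR growth factor: e^(0.0708×245/365) = 1.04867062.
CAD accumulates by e^(0.0122×245/365) = 1.00822266.
Forward (ZAR per CAD) = 12.1101 × 1.04867062 / 1.00822266 = 12.595934.

12.5959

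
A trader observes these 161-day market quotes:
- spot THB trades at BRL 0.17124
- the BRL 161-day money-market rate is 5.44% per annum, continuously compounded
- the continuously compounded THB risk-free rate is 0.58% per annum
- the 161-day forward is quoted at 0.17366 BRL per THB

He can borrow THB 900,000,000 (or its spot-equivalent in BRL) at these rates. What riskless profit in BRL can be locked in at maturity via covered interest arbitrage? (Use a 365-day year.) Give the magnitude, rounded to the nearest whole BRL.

T = 161/365 years.
Keep in THB, deliver into the forward: 900,000,000·1.00256163155·0.17366 = BRL 156,694,367.64.
Swap to BRL now, deposit: 900,000,000·0.17124·1.02428582786 = BRL 157,858,834.65.
The quoted forward undervalues THB, so borrow THB, convert to BRL at spot, deposit the BRL at 5.44%, and buy THB forward at 0.17366 to cover the loan.
Arbitrage profit = |156,694,367.64 − 157,858,834.65| = BRL 1,164,467.

BRL 1,164,467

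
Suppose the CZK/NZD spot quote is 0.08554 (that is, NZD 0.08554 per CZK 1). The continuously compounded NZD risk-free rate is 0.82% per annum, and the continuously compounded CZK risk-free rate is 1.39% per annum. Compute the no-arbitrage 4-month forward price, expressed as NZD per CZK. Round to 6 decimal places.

0.085378

T = 4/12 years.
NZD accumulates by e^(0.0082×4/12) = 1.0027371.
CZK growth factor: e^(0.0139×4/12) = 1.0046441.
CIP: F = S · (grow NZD)/(grow CZK) = 0.08554 × 1.0027371/1.0046441 = 0.08537763 NZD per CZK.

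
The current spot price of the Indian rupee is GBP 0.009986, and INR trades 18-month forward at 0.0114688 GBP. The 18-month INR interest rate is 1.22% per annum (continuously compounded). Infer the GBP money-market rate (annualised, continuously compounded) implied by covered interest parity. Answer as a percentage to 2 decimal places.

T = 18/12 years.
By CIP, F/S equals the GBP-to-INR growth ratio: 0.0114688/0.009986 = 1.1484879.
The INR side grows by e^(0.0122×18/12) = 1.0184685.
So the GBP growth factor = 1.1696987.
r = ln(1.1696987)/(18/12) = 0.104497 → 10.45%.

10.45%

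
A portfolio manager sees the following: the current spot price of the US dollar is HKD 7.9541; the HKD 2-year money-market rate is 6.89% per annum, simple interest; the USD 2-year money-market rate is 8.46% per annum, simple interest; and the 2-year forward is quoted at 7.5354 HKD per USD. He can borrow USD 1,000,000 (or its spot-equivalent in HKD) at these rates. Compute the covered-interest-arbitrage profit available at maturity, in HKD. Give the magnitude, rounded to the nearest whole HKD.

T = 2 years.
Keep in USD, deliver into the forward: 1,000,000·1.169200·7.5354 = HKD 8,810,389.68.
Swap to HKD now, deposit: 1,000,000·7.9541·1.137800 = HKD 9,050,174.98.
The quoted forward undervalues USD, so borrow USD, convert to HKD at spot, deposit the HKD at 6.89%, and buy USD forward at 7.5354 to cover the loan.
The gap between the two covered legs is HKD 239,785.

HKD 239,785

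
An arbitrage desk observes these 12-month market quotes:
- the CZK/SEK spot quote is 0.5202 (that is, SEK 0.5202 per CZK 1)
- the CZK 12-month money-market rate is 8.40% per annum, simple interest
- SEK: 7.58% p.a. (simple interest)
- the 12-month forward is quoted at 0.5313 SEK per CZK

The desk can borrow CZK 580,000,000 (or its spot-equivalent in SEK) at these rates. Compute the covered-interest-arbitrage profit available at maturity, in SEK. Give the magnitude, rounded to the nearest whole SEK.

T = 1 year.
Invest the CZK and cover forward: 580,000,000 × 1.084000 × 0.5313 = SEK 334,038,936.00.
Convert at spot and invest in SEK: 580,000,000 × 0.5202 × 1.075800 = SEK 324,586,072.80.
The quoted forward overvalues CZK, so borrow SEK, buy CZK at spot, deposit the CZK at 8.40%, and sell the proceeds forward at 0.5313.
Arbitrage profit = |334,038,936.00 − 324,586,072.80| = SEK 9,452,863.

SEK 9,452,863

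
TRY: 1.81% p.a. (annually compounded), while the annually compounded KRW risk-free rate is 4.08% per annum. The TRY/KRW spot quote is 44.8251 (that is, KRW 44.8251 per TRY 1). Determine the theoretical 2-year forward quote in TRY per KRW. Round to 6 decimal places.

0.021346

T = 2 years.
Growth of 1 KRW over T: (1 + 0.0408)^2 = 1.0832646.
TRY accumulates by (1 + 0.0181)^2 = 1.0365276.
CIP: F = S · (grow KRW)/(grow TRY) = 44.8251 × 1.0832646/1.0365276 = 46.84626 KRW per TRY.
Invert for TRY per KRW: 1 / 46.84626 = 0.021346.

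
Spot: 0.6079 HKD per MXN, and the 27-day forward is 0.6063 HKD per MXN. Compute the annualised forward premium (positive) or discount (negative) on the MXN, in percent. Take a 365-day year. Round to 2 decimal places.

T = 27/365 years.
MXN trades forward at -0.26320% vs spot over the period.
Per annum: -0.0026320 / (27/365) = -0.035581 = -3.56%.

-3.56%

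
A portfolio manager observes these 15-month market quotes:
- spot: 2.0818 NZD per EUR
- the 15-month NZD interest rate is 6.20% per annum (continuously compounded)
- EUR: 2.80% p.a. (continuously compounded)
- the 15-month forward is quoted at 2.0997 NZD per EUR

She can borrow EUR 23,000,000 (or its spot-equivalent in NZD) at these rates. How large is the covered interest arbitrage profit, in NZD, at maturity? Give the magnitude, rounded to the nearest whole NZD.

T = 15/12 years.
Route A — deposit EUR, sell forward: 23,000,000 × 1.0356197088 × 2.0997 = NZD 50,013,286.16.
Route B — convert at spot, deposit NZD: 23,000,000 × 2.0818 × 1.0805822325 = NZD 51,739,790.11.
The quoted forward undervalues EUR, so borrow EUR, convert to NZD at spot, deposit the NZD at 6.20%, and buy EUR forward at 2.0997 to cover the loan.
Profit = 51,739,790.11 − 50,013,286.16 = NZD 1,726,504.

NZD 1,726,504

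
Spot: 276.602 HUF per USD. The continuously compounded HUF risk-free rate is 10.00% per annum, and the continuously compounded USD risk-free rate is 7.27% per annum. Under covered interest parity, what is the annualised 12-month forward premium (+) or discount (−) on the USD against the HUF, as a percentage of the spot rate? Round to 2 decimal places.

+2.77%

T = 1 year.
CIP forward (HUF per USD) = 276.602 × 1.1051709/1.0754079 = 284.257240.
(F − S)/S ÷ T = (284.257240 − 276.602)/276.602/1 = 0.027676 → 2.77%.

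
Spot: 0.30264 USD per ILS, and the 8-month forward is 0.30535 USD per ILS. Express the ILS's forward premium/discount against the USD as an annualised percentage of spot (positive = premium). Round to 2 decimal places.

T = 8/12 years.
ILS trades forward at +0.89545% vs spot over the period.
Annualise by dividing by T: 0.0089545 / (8/12) = 0.013432 → 1.34%.

+1.34%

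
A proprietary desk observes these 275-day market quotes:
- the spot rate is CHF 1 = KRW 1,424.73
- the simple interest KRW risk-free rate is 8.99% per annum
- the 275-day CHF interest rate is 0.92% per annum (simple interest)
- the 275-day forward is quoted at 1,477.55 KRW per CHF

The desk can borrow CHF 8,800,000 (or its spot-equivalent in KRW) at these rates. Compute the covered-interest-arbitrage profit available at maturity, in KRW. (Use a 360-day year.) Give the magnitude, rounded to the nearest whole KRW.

KRW 304,809,656

T = 275/360 years.
Invest the CHF and cover forward: 8,800,000 × 1.007027777778 × 1477.55 = KRW 13,093,818,258.89.
Convert at spot and invest in KRW: 8,800,000 × 1424.73 × 1.068673611111 = KRW 13,398,627,914.83.
The quoted forward undervalues CHF, so borrow CHF, convert to KRW at spot, deposit the KRW at 8.99%, and buy CHF forward at 1,477.55 to cover the loan.
Profit = 13,398,627,914.83 − 13,093,818,258.89 = KRW 304,809,656.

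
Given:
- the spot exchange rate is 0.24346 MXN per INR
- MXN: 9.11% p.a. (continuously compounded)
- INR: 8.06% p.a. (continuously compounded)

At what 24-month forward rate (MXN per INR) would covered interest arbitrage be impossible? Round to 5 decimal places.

0.24863

T = 2 years.
MXN accumulates by e^(0.0911×2) = 1.1998541.
INR accumulates by e^(0.0806×2) = 1.1749199.
CIP: F = S · (grow MXN)/(grow INR) = 0.24346 × 1.1998541/1.1749199 = 0.2486267 MXN per INR.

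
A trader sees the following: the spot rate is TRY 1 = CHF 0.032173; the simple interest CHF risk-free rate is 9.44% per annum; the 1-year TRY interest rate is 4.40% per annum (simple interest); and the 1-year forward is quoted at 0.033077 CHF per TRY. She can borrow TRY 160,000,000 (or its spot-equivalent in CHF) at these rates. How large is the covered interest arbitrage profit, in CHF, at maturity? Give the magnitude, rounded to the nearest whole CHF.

T = 1 year.
Invest the TRY and cover forward: 160,000,000 × 1.044000 × 0.033077 = CHF 5,525,182.08.
Convert at spot and invest in CHF: 160,000,000 × 0.032173 × 1.094400 = CHF 5,633,620.99.
The quoted forward undervalues TRY, so borrow TRY, convert to CHF at spot, deposit the CHF at 9.44%, and buy TRY forward at 0.033077 to cover the loan.
The gap between the two covered legs is CHF 108,439.

CHF 108,439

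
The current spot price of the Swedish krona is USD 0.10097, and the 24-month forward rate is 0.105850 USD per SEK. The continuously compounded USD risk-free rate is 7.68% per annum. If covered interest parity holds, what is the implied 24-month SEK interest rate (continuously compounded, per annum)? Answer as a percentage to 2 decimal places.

T = 2 years.
F/S = 0.10585/0.10097 = 1.0483312 = (growth of USD) / (growth of SEK).
USD growth factor: e^(0.0768×2) = 1.1660244.
That pins the SEK growth at 1.1122672.
r = ln(1.1122672)/2 = 0.053200 → 5.32%.

5.32%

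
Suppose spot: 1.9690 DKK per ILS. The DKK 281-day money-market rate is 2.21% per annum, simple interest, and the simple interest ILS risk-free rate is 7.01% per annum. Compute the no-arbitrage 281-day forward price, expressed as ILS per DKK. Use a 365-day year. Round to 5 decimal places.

0.52633

T = 281/365 years.
Growth of 1 DKK over T: 1 + 0.0221×281/365 = 1.017014.
ILS growth factor: 1 + 0.0701×281/365 = 1.0539674.
So F = 1.969 × 1.017014 / 1.0539674 = 1.899964 (DKK/ILS).
Quoted the other way: 1/1.899964 = 0.52633 ILS per DKK.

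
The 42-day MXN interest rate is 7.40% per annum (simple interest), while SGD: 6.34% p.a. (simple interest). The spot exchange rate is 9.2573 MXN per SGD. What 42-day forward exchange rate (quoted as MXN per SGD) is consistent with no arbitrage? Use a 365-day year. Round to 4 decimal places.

9.2685

T = 42/365 years.
MXN accumulates by 1 + 0.0740×42/365 = 1.0085151.
SGD growth factor: 1 + 0.0634×42/365 = 1.0072953.
So F = 9.2573 × 1.0085151 / 1.0072953 = 9.268510 (MXN/SGD).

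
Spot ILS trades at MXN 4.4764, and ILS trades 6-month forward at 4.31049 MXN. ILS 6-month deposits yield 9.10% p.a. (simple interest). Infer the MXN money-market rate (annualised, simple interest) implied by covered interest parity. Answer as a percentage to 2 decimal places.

1.35%

T = 6/12 years.
By CIP, F/S equals the MXN-to-ILS growth ratio: 4.31049/4.4764 = 0.9629367.
ILS growth factor: 1 + 0.0910×6/12 = 1.045500.
So the MXN growth factor = 1.0067503.
(1.0067503 − 1)/T = 0.013501, i.e. 1.35%.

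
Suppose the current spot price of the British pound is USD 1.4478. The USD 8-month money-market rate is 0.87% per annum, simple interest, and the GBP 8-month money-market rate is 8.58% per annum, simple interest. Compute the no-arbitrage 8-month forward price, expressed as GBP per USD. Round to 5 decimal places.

T = 8/12 years.
Growth of 1 USD over T: 1 + 0.0087×8/12 = 1.005800.
GBP accumulates by 1 + 0.0858×8/12 = 1.057200.
Forward (USD per GBP) = 1.4478 × 1.005800 / 1.057200 = 1.377409.
Invert for GBP per USD: 1 / 1.377409 = 0.72600.

0.72600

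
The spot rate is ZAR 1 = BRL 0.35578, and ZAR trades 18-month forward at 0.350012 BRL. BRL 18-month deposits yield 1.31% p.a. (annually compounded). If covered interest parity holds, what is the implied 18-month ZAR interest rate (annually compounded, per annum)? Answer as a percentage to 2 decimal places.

T = 18/12 years.
By CIP, F/S equals the BRL-to-ZAR growth ratio: 0.350012/0.35578 = 0.9837877.
The BRL side grows by (1 + 0.0131)^(18/12) = 1.0197142.
Hence g_ZAR = 1.0365185.
Annualise: 1.0365185^(12/18) − 1 = 0.024200 = 2.42%.

2.42%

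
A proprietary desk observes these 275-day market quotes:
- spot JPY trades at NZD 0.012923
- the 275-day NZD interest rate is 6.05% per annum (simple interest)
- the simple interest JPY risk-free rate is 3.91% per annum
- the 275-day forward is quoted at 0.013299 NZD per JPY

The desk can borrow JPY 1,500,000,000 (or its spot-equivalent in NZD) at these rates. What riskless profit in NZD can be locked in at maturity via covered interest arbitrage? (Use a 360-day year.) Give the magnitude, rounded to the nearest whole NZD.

T = 275/360 years.
Keep in JPY, deliver into the forward: 1,500,000,000·1.0298680556·0.013299 = NZD 20,544,322.91.
Swap to NZD now, deposit: 1,500,000,000·0.012923·1.0462152778 = NZD 20,280,360.05.
The quoted forward overvalues JPY, so borrow NZD, buy JPY at spot, deposit the JPY at 3.91%, and sell the proceeds forward at 0.013299.
Arbitrage profit = |20,544,322.91 − 20,280,360.05| = NZD 263,963.

NZD 263,963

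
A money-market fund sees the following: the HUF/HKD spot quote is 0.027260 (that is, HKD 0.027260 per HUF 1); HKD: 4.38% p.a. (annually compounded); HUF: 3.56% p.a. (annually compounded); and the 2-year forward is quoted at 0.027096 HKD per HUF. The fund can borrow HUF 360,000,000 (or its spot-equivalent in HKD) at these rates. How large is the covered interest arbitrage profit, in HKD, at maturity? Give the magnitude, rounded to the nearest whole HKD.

T = 2 years.
Route A — deposit HUF, sell forward: 360,000,000 × 1.07246736 × 0.027096 = HKD 10,461,447.21.
Route B — convert at spot, deposit HKD: 360,000,000 × 0.027260 × 1.08951844 = HKD 10,692,098.16.
The quoted forward undervalues HUF, so borrow HUF, convert to HKD at spot, deposit the HKD at 4.38%, and buy HUF forward at 0.027096 to cover the loan.
Profit = 10,692,098.16 − 10,461,447.21 = HKD 230,651.

HKD 230,651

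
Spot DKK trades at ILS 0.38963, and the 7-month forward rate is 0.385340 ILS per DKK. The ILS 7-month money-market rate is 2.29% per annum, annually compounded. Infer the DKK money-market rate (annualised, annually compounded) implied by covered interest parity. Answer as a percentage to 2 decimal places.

4.25%

T = 7/12 years.
By CIP, F/S equals the ILS-to-DKK growth ratio: 0.38534/0.38963 = 0.9889896.
The ILS side grows by (1 + 0.0229)^(7/12) = 1.0132953.
Hence g_DKK = 1.0245763.
r = 1.0245763^(12/7) − 1 = 0.042500 → 4.25%.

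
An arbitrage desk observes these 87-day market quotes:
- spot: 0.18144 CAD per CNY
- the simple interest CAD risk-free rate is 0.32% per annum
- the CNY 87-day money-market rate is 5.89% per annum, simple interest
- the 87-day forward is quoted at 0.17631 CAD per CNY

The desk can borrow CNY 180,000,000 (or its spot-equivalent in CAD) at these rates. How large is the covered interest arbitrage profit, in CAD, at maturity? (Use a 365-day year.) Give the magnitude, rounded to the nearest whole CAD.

T = 87/365 years.
Keep in CNY, deliver into the forward: 180,000,000·1.0140391781·0.17631 = CAD 32,181,344.55.
Swap to CAD now, deposit: 180,000,000·0.18144·1.0007627397 = CAD 32,684,110.47.
The quoted forward undervalues CNY, so borrow CNY, convert to CAD at spot, deposit the CAD at 0.32%, and buy CNY forward at 0.17631 to cover the loan.
The gap between the two covered legs is CAD 502,766.

CAD 502,766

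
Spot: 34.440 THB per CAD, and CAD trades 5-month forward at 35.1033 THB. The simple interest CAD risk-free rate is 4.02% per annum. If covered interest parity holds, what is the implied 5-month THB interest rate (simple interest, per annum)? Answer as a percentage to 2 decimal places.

T = 5/12 years.
By CIP, F/S equals the THB-to-CAD growth ratio: 35.1033/34.44 = 1.0192596.
CAD growth factor: 1 + 0.0402×5/12 = 1.016750.
So the THB growth factor = 1.0363322.
r = (1.0363322 − 1)/(5/12) = 0.087197 → 8.72%.

8.72%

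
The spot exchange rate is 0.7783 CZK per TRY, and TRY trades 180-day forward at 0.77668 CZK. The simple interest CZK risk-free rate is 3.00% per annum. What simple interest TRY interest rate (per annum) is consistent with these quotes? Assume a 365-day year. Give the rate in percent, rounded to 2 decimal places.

T = 180/365 years.
CIP gives F = S · g_CZK/g_TRY, so g_CZK/g_TRY = 0.77668/0.7783 = 0.9979185.
The CZK side grows by 1 + 0.0300×180/365 = 1.0147945.
Hence g_TRY = 1.0169112.
r = (1.0169112 − 1)/(180/365) = 0.034292 → 3.43%.

3.43%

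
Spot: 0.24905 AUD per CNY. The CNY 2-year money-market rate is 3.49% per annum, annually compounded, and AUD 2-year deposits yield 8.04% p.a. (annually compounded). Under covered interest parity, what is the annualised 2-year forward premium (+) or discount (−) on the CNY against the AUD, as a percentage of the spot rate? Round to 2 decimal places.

T = 2 years.
No-arbitrage forward: 0.24905 × 1.1672642 / 1.071018 = 0.27143068 AUD/CNY.
Annualised premium = (F − S)/S × (1/T) = (0.27143068 − 0.24905)/0.24905 ÷ 2 = 4.49%.

+4.49%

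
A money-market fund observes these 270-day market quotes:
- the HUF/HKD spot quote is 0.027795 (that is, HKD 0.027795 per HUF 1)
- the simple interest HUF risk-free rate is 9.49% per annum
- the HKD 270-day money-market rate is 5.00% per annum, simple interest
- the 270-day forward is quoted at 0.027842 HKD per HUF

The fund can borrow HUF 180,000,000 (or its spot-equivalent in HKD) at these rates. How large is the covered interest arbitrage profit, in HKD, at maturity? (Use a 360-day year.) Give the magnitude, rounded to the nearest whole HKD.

HKD 177,542

T = 270/360 years.
Invest the HUF and cover forward: 180,000,000 × 1.071175 × 0.027842 = HKD 5,368,257.78.
Convert at spot and invest in HKD: 180,000,000 × 0.027795 × 1.037500 = HKD 5,190,716.25.
The quoted forward overvalues HUF, so borrow HKD, buy HUF at spot, deposit the HUF at 9.49%, and sell the proceeds forward at 0.027842.
Arbitrage profit = |5,368,257.78 − 5,190,716.25| = HKD 177,542.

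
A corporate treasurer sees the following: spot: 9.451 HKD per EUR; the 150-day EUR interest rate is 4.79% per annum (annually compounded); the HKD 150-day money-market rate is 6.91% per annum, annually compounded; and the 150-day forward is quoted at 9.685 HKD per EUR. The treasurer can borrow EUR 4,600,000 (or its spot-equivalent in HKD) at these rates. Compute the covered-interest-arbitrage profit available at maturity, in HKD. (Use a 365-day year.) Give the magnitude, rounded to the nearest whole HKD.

T = 150/365 years.
Keep in EUR, deliver into the forward: 4,600,000·1.0194140603·9.685 = HKD 45,415,915.80.
Swap to HKD now, deposit: 4,600,000·9.451·1.0278395882 = HKD 44,684,914.96.
The quoted forward overvalues EUR, so borrow HKD, buy EUR at spot, deposit the EUR at 4.79%, and sell the proceeds forward at 9.685.
Arbitrage profit = |45,415,915.80 − 44,684,914.96| = HKD 731,001.

HKD 731,001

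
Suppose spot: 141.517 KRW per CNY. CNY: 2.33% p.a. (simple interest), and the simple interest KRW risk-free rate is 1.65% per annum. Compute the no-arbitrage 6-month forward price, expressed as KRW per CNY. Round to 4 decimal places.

141.0414

T = 6/12 years.
Growth of 1 KRW over T: 1 + 0.0165×6/12 = 1.008250.
CNY accumulates by 1 + 0.0233×6/12 = 1.011650.
Forward (KRW per CNY) = 141.517 × 1.008250 / 1.011650 = 141.041383.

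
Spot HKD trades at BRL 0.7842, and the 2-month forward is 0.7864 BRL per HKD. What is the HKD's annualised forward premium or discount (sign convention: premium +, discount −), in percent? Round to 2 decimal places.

+1.68%

T = 2/12 years.
Period premium: (0.7864 − 0.7842)/0.7842 = 0.0028054.
×(1/T) gives 1.68% p.a.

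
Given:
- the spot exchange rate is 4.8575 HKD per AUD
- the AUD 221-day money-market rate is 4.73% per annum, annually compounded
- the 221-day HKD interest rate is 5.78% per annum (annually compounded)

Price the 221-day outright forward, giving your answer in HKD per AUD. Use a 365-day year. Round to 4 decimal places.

T = 221/365 years.
Growth of 1 HKD over T: (1 + 0.0578)^(221/365) = 1.0346081.
Growth of 1 AUD over T: (1 + 0.0473)^(221/365) = 1.0283777.
So F = 4.8575 × 1.0346081 / 1.0283777 = 4.886929 (HKD/AUD).

4.8869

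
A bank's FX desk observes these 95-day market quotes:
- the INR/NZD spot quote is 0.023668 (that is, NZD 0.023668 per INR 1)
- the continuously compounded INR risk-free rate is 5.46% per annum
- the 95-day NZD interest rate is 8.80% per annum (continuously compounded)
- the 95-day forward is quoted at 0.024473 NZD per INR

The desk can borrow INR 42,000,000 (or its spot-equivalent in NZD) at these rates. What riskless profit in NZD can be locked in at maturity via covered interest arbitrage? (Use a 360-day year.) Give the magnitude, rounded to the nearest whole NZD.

NZD 25,373

T = 95/360 years.
Keep in INR, deliver into the forward: 42,000,000·1.014512634·0.024473 = NZD 1,042,783.04.
Swap to NZD now, deposit: 42,000,000·0.023668·1.023493957 = NZD 1,017,410.31.
The quoted forward overvalues INR, so borrow NZD, buy INR at spot, deposit the INR at 5.46%, and sell the proceeds forward at 0.024473.
The gap between the two covered legs is NZD 25,373.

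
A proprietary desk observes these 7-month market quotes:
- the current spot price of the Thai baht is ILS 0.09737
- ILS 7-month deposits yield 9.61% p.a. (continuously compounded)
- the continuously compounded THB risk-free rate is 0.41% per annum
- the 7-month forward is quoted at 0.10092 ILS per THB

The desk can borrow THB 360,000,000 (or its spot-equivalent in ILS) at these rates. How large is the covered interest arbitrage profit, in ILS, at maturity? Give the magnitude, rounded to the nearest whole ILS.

ILS 656,150

T = 7/12 years.
Route A — deposit THB, sell forward: 360,000,000 × 1.002394529 × 0.10092 = ILS 36,418,196.11.
Route B — convert at spot, deposit ILS: 360,000,000 × 0.09737 × 1.0576593787 = ILS 37,074,345.73.
The quoted forward undervalues THB, so borrow THB, convert to ILS at spot, deposit the ILS at 9.61%, and buy THB forward at 0.10092 to cover the loan.
Arbitrage profit = |36,418,196.11 − 37,074,345.73| = ILS 656,150.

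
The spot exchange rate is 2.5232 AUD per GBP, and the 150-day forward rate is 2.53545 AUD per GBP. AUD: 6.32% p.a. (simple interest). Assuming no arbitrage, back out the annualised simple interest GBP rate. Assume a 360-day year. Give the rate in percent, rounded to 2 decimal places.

5.13%

T = 150/360 years.
CIP gives F = S · g_AUD/g_GBP, so g_AUD/g_GBP = 2.53545/2.5232 = 1.0048549.
The AUD side grows by 1 + 0.0632×150/360 = 1.0263333.
So the GBP growth factor = 1.0213746.
(1.0213746 − 1)/T = 0.051299, i.e. 5.13%.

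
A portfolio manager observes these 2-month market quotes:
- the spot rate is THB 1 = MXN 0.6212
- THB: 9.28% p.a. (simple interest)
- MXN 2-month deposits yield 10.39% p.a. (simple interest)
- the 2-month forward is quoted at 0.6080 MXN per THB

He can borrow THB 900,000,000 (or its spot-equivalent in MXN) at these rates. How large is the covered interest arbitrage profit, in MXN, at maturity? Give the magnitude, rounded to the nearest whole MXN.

T = 2/12 years.
Invest the THB and cover forward: 900,000,000 × 1.01546666667 × 0.6080 = MXN 555,663,360.00.
Convert at spot and invest in MXN: 900,000,000 × 0.6212 × 1.01731666667 = MXN 568,761,402.00.
The quoted forward undervalues THB, so borrow THB, convert to MXN at spot, deposit the MXN at 10.39%, and buy THB forward at 0.6080 to cover the loan.
The gap between the two covered legs is MXN 13,098,042.

MXN 13,098,042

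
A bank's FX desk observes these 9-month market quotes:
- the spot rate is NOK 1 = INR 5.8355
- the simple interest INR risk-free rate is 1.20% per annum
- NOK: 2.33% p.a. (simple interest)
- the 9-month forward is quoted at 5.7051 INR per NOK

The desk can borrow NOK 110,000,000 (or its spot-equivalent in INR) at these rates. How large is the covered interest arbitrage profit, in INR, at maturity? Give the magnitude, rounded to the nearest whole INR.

T = 9/12 years.
Keep in NOK, deliver into the forward: 110,000,000·1.017475·5.7051 = INR 638,527,628.48.
Swap to INR now, deposit: 110,000,000·5.8355·1.009000 = INR 647,682,145.00.
The quoted forward undervalues NOK, so borrow NOK, convert to INR at spot, deposit the INR at 1.20%, and buy NOK forward at 5.7051 to cover the loan.
Profit = 647,682,145.00 − 638,527,628.48 = INR 9,154,517.

INR 9,154,517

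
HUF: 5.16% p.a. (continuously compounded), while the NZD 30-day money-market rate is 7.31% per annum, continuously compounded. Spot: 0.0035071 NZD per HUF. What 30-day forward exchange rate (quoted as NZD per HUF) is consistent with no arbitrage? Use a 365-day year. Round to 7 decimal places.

0.0035133

T = 30/365 years.
NZD accumulates by e^(0.0731×30/365) = 1.0060263.
HUF accumulates by e^(0.0516×30/365) = 1.0042501.
Forward (NZD per HUF) = 0.0035071 × 1.0060263 / 1.0042501 = 0.003513303.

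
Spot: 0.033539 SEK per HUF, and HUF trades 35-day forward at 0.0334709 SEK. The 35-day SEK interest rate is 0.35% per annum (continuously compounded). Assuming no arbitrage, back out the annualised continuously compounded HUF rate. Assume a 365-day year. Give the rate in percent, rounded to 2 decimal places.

2.47%

T = 35/365 years.
CIP gives F = S · g_SEK/g_HUF, so g_SEK/g_HUF = 0.0334709/0.033539 = 0.9979695.
SEK growth factor: e^(0.0035×35/365) = 1.0003357.
That pins the HUF growth at 1.002371.
r = ln(1.002371)/(35/365) = 0.024697 → 2.47%.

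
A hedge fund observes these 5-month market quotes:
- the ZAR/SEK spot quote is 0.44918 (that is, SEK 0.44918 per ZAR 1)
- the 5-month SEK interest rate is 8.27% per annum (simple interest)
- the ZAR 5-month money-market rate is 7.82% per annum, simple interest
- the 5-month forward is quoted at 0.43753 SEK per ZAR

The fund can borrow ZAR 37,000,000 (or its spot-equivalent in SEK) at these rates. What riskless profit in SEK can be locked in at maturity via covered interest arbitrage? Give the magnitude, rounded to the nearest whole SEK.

SEK 476,257

T = 5/12 years.
Route A — deposit ZAR, sell forward: 37,000,000 × 1.0325833333 × 0.43753 = SEK 16,716,088.88.
Route B — convert at spot, deposit SEK: 37,000,000 × 0.44918 × 1.0344583333 = SEK 17,192,345.78.
The quoted forward undervalues ZAR, so borrow ZAR, convert to SEK at spot, deposit the SEK at 8.27%, and buy ZAR forward at 0.43753 to cover the loan.
The gap between the two covered legs is SEK 476,257.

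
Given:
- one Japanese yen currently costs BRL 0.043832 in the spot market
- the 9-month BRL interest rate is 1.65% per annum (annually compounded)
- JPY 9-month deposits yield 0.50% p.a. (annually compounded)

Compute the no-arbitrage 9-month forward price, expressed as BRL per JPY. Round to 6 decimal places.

T = 9/12 years.
BRL growth factor: (1 + 0.0165)^(9/12) = 1.0123497.
Growth of 1 JPY over T: (1 + 0.0050)^(9/12) = 1.0037477.
CIP: F = S · (grow BRL)/(grow JPY) = 0.043832 × 1.0123497/1.0037477 = 0.04420764 BRL per JPY.

0.044208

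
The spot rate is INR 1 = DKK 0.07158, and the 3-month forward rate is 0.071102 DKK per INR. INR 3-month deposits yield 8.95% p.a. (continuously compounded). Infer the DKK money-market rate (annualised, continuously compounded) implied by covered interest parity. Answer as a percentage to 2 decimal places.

6.27%

T = 3/12 years.
F/S = 0.071102/0.07158 = 0.9933222 = (growth of DKK) / (growth of INR).
The INR side grows by e^(0.0895×3/12) = 1.0226272.
Hence g_DKK = 1.0157983.
Take logs: ln 1.0157983 / (3/12) = 0.062699, so 6.27%.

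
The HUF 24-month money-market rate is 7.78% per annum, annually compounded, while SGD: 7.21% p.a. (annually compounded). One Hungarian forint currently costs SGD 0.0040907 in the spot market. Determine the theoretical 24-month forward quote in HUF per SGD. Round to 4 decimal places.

T = 2 years.
SGD growth factor: (1 + 0.0721)^2 = 1.14939841.
HUF growth factor: (1 + 0.0778)^2 = 1.16165284.
CIP: F = S · (grow SGD)/(grow HUF) = 0.0040907 × 1.14939841/1.16165284 = 0.00404754666 SGD per HUF.
Invert for HUF per SGD: 1 / 0.00404754666 = 247.0632.

247.0632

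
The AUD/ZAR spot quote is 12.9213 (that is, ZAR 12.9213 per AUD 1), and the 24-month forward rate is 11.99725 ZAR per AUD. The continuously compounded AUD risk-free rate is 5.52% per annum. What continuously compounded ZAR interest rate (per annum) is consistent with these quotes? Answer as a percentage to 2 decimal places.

T = 2 years.
By CIP, F/S equals the ZAR-to-AUD growth ratio: 11.99725/12.9213 = 0.9284863.
AUD growth factor: e^(0.0552×2) = 1.1167247.
That pins the ZAR growth at 1.0368636.
Take logs: ln 1.0368636 / 2 = 0.018100, so 1.81%.

1.81%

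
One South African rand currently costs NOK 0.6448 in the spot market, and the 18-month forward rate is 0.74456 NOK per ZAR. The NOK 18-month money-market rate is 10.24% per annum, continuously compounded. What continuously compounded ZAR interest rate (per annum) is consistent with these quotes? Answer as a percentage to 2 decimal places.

T = 18/12 years.
F/S = 0.74456/0.6448 = 1.1547146 = (growth of NOK) / (growth of ZAR).
NOK growth factor: e^(0.1024×18/12) = 1.1660244.
That pins the ZAR growth at 1.0097945.
Take logs: ln 1.0097945 / (18/12) = 0.006498, so 0.65%.

0.65%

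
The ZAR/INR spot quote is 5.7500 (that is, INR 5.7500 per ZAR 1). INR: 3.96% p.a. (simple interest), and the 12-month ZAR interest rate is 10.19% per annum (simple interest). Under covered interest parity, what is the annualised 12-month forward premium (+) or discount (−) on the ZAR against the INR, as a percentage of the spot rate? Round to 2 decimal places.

-5.65%

T = 1 year.
CIP forward (INR per ZAR) = 5.75 × 1.039600/1.101900 = 5.4249024.
Annualised premium = (F − S)/S × (1/T) = (5.4249024 − 5.75)/5.75 ÷ 1 = -5.65%.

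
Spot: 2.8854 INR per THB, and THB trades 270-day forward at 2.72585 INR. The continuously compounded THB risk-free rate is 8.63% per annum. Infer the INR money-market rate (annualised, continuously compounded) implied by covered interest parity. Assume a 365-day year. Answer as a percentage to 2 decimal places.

T = 270/365 years.
F/S = 2.72585/2.8854 = 0.9447044 = (growth of INR) / (growth of THB).
The THB side grows by e^(0.0863×270/365) = 1.0659201.
That pins the INR growth at 1.0069794.
Take logs: ln 1.0069794 / (270/365) = 0.009402, so 0.94%.

0.94%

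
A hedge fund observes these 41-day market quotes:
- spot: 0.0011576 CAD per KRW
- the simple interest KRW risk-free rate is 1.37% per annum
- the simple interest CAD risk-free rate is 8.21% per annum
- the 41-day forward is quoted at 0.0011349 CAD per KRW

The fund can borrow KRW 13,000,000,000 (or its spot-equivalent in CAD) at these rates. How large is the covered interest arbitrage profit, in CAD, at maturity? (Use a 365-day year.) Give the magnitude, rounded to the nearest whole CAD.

T = 41/365 years.
Invest the KRW and cover forward: 13,000,000,000 × 1.0015389041 × 0.0011349 = CAD 14,776,404.53.
Convert at spot and invest in CAD: 13,000,000,000 × 0.0011576 × 1.0092221918 = CAD 15,187,582.92.
The quoted forward undervalues KRW, so borrow KRW, convert to CAD at spot, deposit the CAD at 8.21%, and buy KRW forward at 0.0011349 to cover the loan.
Arbitrage profit = |14,776,404.53 − 15,187,582.92| = CAD 411,178.

CAD 411,178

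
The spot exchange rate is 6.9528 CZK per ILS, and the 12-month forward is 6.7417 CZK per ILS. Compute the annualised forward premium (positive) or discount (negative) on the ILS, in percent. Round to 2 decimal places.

T = 1 year.
ILS trades forward at -3.03619% vs spot over the period.
Per annum: -0.0303619 / 1 = -0.030362 = -3.04%.

-3.04%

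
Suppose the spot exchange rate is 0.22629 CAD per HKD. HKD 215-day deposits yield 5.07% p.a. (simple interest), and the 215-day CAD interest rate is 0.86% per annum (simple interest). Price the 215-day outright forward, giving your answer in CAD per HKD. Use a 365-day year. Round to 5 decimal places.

T = 215/365 years.
CAD growth factor: 1 + 0.0086×215/365 = 1.0050658.
HKD accumulates by 1 + 0.0507×215/365 = 1.0298644.
Forward (CAD per HKD) = 0.22629 × 1.0050658 / 1.0298644 = 0.2208411.

0.22084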